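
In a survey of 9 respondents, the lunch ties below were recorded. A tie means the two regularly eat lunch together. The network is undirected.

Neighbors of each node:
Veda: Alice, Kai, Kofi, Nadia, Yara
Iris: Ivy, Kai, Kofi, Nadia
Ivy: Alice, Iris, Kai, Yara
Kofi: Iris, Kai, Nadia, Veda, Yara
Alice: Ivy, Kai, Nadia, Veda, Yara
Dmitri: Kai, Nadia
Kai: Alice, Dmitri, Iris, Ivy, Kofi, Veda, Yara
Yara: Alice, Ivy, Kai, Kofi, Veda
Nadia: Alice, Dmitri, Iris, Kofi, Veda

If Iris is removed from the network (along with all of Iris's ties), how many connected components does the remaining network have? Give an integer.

1

Iris's neighbors (Ivy, Kai, Kofi, and Nadia) remain reachable from one another through other ties, so the rest of the network stays in one piece.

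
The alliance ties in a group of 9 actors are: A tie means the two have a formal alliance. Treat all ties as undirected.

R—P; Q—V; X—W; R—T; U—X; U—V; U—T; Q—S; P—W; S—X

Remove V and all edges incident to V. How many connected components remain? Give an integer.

1

V's neighbors (Q and U) remain reachable from one another through other ties, so the rest of the network stays in one piece.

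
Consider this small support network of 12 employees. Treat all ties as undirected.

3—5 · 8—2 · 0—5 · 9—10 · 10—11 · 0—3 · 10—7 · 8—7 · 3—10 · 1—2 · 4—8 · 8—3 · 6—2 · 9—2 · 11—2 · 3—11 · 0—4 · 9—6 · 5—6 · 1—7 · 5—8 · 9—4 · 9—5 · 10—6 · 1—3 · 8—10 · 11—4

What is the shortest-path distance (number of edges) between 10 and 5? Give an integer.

2

One shortest route is 10 – 8 – 5, which uses 2 edges, and 10 and 5 are not directly tied, so nothing shorter exists. So d(10,5) = 2.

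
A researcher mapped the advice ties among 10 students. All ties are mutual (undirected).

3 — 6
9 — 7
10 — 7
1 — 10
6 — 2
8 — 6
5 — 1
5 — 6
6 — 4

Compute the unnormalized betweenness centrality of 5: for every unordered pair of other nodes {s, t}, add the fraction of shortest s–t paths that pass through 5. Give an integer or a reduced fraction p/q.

Pairs whose geodesics pass through 5 — 4–9: 1; 4–7: 1; 4–10: 1; 4–1: 1; 6–9: 1; 6–7: 1; 6–10: 1; 6–1: 1; 9–2: 1; 9–8: 1; 9–3: 1; 7–2: 1; 7–8: 1; 7–3: 1 … (+6 more pairs).
All other pairs contribute 0.
Summing the contributions gives betweenness(5) = 20.

20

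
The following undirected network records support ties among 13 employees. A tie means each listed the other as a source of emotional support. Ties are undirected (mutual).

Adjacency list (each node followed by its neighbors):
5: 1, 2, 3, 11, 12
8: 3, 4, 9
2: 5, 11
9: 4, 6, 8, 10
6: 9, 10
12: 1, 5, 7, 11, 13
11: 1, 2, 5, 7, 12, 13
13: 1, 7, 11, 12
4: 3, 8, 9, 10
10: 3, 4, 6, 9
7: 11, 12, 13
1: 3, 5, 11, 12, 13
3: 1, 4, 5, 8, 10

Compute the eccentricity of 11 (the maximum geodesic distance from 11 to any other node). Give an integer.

Distances from 11: 1:1, 2:1, 3:2, 4:3, 5:1, 6:4, 7:1, 8:3, 9:4, 10:3, 12:1, 13:1.
The largest is 4 (to 6 and 9), so the eccentricity of 11 is 4.

4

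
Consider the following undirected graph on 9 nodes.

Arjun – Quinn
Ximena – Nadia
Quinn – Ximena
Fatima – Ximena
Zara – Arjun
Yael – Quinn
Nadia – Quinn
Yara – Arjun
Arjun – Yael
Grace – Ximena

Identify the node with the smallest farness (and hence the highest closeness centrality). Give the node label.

Farness (sum of distances to all others) for each node — Arjun:14, Fatima:21, Grace:21, Nadia:16, Quinn:12, Ximena:14, Yael:16, Yara:21, Zara:21.
The smallest farness is 12, for Quinn, so Quinn has the highest closeness.

Quinn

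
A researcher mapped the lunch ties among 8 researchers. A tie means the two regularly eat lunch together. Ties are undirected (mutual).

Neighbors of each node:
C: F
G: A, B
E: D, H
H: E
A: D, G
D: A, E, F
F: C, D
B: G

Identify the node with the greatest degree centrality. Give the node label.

D

Degrees — A:2, B:1, C:1, D:3, E:2, F:2, G:2, H:1.
The maximum is 3, attained only by D.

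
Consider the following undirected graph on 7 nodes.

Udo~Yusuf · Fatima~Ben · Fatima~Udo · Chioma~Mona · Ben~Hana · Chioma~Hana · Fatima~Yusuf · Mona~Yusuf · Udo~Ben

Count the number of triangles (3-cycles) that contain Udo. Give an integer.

2

Udo's neighbors: Ben, Fatima, and Yusuf.
Neighbor pairs that are themselves tied: Udo–Ben–Fatima; Udo–Fatima–Yusuf. Each forms one triangle with Udo, for 2 in total.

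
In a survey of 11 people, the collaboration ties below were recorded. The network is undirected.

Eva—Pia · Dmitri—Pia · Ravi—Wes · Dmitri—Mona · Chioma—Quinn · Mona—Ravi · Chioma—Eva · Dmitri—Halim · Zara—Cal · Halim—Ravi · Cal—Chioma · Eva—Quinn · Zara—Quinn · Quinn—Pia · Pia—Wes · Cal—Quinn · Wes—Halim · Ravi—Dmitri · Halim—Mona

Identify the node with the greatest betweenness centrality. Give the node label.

Unnormalized betweenness of each node: Cal:1/2, Chioma:1/2, Dmitri:12, Eva:3, Halim:5/6, Mona:0, Pia:76/3, Quinn:17, Ravi:5/6, Wes:6, Zara:0.
Pia has the largest value, 76/3, making it the main broker — the node through which the most shortest paths run.

Pia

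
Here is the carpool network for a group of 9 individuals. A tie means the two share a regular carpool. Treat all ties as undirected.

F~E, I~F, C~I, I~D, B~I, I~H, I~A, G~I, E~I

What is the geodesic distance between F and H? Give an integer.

2

One shortest route is F – I – H, which uses 2 edges, and F and H are not directly tied, so nothing shorter exists. So d(F,H) = 2.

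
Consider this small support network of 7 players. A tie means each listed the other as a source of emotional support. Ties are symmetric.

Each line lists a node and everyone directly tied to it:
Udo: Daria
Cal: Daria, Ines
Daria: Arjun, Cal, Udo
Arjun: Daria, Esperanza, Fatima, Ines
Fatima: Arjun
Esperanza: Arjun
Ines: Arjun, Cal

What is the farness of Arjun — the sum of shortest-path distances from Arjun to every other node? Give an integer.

8

Distances from Arjun: Cal:2, Daria:1, Esperanza:1, Fatima:1, Ines:1, Udo:2.
Sum = 2 + 1 + 1 + 1 + 1 + 2 = 8.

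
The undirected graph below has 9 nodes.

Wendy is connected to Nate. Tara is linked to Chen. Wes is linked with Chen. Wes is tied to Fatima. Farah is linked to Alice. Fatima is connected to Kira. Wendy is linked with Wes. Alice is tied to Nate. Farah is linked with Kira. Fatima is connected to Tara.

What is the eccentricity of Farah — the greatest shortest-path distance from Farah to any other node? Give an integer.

Distances from Farah: Alice:1, Chen:4, Fatima:2, Kira:1, Nate:2, Tara:3, Wendy:3, Wes:3.
The largest is 4 (to Chen), so the eccentricity of Farah is 4.

4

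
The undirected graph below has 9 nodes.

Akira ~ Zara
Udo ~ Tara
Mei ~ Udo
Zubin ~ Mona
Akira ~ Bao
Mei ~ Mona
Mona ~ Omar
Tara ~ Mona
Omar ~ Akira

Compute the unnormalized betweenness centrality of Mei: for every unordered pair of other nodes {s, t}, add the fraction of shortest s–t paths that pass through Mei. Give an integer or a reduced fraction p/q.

3

Pairs whose geodesics pass through Mei — Udo–Mona: 1/2; Udo–Akira: 1/2; Udo–Zara: 1/2; Udo–Zubin: 1/2; Udo–Bao: 1/2; Udo–Omar: 1/2.
All other pairs contribute 0.
Summing the contributions gives betweenness(Mei) = 3.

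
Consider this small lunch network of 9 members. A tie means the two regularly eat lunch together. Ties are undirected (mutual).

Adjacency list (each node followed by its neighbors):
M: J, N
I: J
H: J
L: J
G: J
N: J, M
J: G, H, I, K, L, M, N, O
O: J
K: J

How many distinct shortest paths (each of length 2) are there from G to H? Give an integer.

1

The shortest distance is 2, and the only length-2 path is G–J–H. So there is exactly 1 shortest path.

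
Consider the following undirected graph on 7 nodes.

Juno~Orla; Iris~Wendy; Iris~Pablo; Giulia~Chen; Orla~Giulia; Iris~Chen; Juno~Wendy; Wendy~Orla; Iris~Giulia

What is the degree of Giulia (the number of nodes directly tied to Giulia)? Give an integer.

3

Giulia is directly tied to Chen, Iris, and Orla. That is 3 neighbors, so the degree of Giulia is 3.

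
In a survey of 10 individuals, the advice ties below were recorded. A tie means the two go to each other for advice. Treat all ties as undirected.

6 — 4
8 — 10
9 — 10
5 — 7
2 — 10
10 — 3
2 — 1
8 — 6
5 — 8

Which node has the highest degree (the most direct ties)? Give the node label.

10

Degrees — 1:1, 2:2, 3:1, 4:1, 5:2, 6:2, 7:1, 8:3, 9:1, 10:4.
The maximum is 4, attained only by 10.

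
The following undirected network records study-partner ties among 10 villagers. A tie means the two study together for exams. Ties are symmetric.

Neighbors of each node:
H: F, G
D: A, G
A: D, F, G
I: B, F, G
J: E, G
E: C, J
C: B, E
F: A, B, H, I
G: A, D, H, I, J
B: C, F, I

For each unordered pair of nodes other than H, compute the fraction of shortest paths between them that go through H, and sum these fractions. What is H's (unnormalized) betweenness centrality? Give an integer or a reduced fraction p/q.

2/3

Pairs whose geodesics pass through H — J–F: 1/3; G–F: 1/3.
All other pairs contribute 0.
Summing the contributions gives betweenness(H) = 2/3.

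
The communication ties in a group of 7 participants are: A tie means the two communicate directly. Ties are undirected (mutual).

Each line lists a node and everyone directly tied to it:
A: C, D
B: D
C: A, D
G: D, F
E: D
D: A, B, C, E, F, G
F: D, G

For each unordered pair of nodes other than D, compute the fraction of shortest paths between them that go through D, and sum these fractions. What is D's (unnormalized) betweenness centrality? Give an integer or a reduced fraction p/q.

Pairs whose geodesics pass through D — B–A: 1; B–G: 1; B–C: 1; B–F: 1; B–E: 1; A–G: 1; A–F: 1; A–E: 1; G–C: 1; G–E: 1; C–F: 1; C–E: 1; F–E: 1.
All other pairs contribute 0.
Summing the contributions gives betweenness(D) = 13.

13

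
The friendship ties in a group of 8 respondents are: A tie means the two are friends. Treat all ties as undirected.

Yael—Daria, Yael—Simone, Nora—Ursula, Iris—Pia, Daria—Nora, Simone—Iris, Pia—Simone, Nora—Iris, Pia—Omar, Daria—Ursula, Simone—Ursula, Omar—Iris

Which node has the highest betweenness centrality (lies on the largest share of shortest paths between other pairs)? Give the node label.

Unnormalized betweenness of each node: Daria:3/2, Iris:11/2, Nora:19/6, Omar:0, Pia:4/3, Simone:19/3, Ursula:4/3, Yael:5/6.
Simone has the largest value, 19/3, making it the main broker — the node through which the most shortest paths run.

Simone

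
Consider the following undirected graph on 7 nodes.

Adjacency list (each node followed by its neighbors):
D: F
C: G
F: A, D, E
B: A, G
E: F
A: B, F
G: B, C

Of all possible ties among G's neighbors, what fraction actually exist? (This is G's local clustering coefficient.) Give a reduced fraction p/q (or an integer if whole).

0

G's neighbors: B and C (k = 2).
Possible neighbor pairs: C(2,2) = 1. Edges among them: none → e = 0.
Clustering(G) = 0/1.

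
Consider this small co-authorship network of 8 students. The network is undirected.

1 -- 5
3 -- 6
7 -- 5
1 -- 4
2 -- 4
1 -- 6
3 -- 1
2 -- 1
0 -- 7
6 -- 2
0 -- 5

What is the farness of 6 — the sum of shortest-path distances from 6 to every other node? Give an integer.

Distances from 6: 0:3, 1:1, 2:1, 3:1, 4:2, 5:2, 7:3.
Sum = 3 + 1 + 1 + 1 + 2 + 2 + 3 = 13.

13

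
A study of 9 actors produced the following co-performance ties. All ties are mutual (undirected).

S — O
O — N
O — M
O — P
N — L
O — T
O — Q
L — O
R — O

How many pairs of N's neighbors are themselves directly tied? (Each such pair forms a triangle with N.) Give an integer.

N's neighbors: L and O.
Neighbor pairs that are themselves tied: N–L–O. Each forms one triangle with N, for 1 in total.

1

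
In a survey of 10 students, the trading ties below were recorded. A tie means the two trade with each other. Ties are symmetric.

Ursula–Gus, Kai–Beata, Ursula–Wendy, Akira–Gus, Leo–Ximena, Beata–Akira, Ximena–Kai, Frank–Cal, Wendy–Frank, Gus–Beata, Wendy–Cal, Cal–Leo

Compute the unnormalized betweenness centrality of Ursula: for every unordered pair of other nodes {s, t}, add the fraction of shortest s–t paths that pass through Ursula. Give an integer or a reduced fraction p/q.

Pairs whose geodesics pass through Ursula — Beata–Cal: 1/2; Beata–Frank: 1; Beata–Wendy: 1; Kai–Wendy: 1/2; Leo–Gus: 1/2; Cal–Gus: 1; Cal–Akira: 1; Frank–Gus: 1; Frank–Akira: 1; Wendy–Gus: 1; Wendy–Akira: 1.
All other pairs contribute 0.
Summing the contributions gives betweenness(Ursula) = 19/2.

19/2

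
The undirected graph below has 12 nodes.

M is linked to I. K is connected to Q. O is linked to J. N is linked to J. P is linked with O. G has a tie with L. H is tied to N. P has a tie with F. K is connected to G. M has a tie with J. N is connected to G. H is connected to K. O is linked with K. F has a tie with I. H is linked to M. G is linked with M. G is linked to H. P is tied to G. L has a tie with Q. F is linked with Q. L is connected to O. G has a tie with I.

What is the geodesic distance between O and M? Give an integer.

2

One shortest route is O – J – M, which uses 2 edges, and O and M are not directly tied, so nothing shorter exists. So d(O,M) = 2.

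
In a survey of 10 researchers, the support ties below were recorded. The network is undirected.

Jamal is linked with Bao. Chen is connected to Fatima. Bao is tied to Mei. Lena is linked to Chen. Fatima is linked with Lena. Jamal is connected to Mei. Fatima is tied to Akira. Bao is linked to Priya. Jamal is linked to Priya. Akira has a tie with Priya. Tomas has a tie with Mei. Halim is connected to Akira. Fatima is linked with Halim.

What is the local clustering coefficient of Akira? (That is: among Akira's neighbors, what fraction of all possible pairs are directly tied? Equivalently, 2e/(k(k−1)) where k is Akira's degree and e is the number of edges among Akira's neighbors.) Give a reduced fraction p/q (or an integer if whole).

1/3

Akira's neighbors: Fatima, Halim, and Priya (k = 3).
Possible neighbor pairs: C(3,2) = 3. Edges among them: Fatima–Halim → e = 1.
Clustering(Akira) = 1/3.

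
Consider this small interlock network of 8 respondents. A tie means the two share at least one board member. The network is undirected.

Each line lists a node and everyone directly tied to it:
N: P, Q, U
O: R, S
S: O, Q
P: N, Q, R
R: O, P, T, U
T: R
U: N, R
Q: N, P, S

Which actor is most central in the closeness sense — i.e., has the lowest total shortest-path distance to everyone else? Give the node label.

Farness (sum of distances to all others) for each node — N:13, O:13, P:11, Q:12, R:10, S:14, T:16, U:13.
The smallest farness is 10, for R, so R has the highest closeness.

R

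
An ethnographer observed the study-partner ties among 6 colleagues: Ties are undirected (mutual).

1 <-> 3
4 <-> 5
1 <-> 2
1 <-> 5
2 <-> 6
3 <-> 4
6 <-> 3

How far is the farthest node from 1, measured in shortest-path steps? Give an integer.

2

Distances from 1: 2:1, 3:1, 4:2, 5:1, 6:2.
The largest is 2 (to 6 and 4), so the eccentricity of 1 is 2.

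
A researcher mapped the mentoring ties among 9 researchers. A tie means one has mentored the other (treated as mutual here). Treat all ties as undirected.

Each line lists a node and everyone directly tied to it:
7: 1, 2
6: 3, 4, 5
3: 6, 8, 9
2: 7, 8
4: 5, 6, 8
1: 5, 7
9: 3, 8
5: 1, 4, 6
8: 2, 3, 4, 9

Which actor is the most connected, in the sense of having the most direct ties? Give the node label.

Degrees — 1:2, 2:2, 3:3, 4:3, 5:3, 6:3, 7:2, 8:4, 9:2.
The maximum is 4, attained only by 8.

8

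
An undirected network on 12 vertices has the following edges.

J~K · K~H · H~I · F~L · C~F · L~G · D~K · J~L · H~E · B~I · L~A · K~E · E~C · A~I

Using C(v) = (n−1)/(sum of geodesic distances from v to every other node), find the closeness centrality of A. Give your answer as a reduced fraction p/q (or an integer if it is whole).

11/25

Distances from A: B:2, C:3, D:4, E:3, F:2, G:2, H:2, I:1, J:2, K:3, L:1. Sum = 25.
n = 12, so closeness = 11/25.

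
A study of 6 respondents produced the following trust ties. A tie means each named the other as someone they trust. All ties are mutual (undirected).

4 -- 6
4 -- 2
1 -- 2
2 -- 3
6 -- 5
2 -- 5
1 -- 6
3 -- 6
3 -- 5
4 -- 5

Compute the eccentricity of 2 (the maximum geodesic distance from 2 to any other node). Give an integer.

2

Distances from 2: 1:1, 3:1, 4:1, 5:1, 6:2.
The largest is 2 (to 6), so the eccentricity of 2 is 2.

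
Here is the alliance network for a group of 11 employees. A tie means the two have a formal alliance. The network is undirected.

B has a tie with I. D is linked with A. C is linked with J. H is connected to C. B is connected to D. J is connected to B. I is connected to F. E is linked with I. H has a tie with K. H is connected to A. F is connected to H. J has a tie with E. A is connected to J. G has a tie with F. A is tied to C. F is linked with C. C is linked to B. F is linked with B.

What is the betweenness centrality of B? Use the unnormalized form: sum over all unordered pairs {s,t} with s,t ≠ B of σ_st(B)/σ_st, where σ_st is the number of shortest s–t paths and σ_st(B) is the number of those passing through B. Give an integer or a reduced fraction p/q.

43/6

Pairs whose geodesics pass through B — G–J: 1/2; G–D: 1; J–D: 1/2; J–F: 1/2; J–I: 1/2; D–E: 2/3; D–F: 1; D–I: 1; D–C: 1/2; I–C: 1/2; I–A: 3/6.
All other pairs contribute 0.
Summing the contributions gives betweenness(B) = 43/6.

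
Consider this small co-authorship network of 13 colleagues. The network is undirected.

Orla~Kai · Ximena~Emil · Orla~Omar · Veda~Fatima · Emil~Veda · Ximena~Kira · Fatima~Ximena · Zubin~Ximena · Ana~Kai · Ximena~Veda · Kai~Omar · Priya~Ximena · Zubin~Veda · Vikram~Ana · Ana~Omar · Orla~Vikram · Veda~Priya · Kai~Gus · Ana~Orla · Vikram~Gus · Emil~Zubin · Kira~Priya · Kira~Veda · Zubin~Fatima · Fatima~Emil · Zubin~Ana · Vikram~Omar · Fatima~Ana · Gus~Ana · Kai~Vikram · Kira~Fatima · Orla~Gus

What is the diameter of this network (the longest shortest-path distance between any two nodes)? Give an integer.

4

Eccentricity of each node (its greatest distance to any other): Ana:3, Emil:3, Fatima:2, Gus:4, Kai:4, Kira:3, Omar:4, Orla:4, Priya:4, Veda:3, Vikram:4, Ximena:3, Zubin:2.
The maximum eccentricity is 4, realized for instance by the pair Priya–Gus via Priya – Veda – Zubin – Ana – Gus. So the diameter is 4.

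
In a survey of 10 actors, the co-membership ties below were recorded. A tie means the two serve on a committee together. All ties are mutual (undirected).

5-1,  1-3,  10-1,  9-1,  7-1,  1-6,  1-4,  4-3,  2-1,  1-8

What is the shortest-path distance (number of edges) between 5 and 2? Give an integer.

One shortest route is 5 – 1 – 2, which uses 2 edges, and 5 and 2 are not directly tied, so nothing shorter exists. So d(5,2) = 2.

2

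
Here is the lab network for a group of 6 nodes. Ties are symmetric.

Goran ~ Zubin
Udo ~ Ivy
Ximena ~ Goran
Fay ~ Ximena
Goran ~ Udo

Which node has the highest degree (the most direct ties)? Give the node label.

Goran

Degrees — Fay:1, Goran:3, Ivy:1, Udo:2, Ximena:2, Zubin:1.
The maximum is 3, attained only by Goran.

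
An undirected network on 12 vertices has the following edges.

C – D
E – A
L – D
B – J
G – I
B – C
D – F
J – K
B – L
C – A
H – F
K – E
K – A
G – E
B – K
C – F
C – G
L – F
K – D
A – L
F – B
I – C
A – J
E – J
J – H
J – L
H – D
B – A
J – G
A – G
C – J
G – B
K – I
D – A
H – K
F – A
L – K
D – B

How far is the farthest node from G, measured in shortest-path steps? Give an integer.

Distances from G: A:1, B:1, C:1, D:2, E:1, F:2, H:2, I:1, J:1, K:2, L:2.
The largest is 2 (to K, H, L, D, and F), so the eccentricity of G is 2.

2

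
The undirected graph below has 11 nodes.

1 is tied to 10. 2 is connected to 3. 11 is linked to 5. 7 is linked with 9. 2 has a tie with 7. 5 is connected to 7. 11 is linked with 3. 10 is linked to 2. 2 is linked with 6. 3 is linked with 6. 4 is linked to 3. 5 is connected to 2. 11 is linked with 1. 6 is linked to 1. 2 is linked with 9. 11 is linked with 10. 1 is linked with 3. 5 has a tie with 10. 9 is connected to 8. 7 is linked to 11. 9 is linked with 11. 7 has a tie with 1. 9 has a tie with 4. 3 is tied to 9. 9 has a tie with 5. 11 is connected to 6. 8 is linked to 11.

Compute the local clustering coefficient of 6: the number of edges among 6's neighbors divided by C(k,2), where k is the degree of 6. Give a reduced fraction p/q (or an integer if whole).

2/3

6's neighbors: 1, 2, 3, and 11 (k = 4).
Possible neighbor pairs: C(4,2) = 6. Edges among them: 1–3, 1–11, 2–3, 3–11 → e = 4.
Clustering(6) = 4/6 = 2/3.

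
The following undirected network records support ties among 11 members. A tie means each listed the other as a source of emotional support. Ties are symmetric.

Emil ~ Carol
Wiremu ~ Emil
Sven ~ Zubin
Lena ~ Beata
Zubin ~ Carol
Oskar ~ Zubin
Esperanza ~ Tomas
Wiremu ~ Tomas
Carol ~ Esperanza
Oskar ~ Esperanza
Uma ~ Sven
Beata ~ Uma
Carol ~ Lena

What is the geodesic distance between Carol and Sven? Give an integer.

2

One shortest route is Carol – Zubin – Sven, which uses 2 edges, and Carol and Sven are not directly tied, so nothing shorter exists. So d(Carol,Sven) = 2.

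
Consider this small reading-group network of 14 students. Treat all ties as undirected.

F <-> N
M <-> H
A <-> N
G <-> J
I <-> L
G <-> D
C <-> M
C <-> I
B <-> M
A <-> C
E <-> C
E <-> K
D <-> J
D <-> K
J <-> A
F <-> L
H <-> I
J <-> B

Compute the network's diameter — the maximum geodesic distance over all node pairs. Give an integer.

5

Eccentricity of each node (its greatest distance to any other): A:3, B:4, C:3, D:5, E:4, F:5, G:5, H:4, I:4, J:4, K:5, L:5, M:4, N:4.
The maximum eccentricity is 5, realized for instance by the pair K–F via K – E – C – I – L – F. So the diameter is 5.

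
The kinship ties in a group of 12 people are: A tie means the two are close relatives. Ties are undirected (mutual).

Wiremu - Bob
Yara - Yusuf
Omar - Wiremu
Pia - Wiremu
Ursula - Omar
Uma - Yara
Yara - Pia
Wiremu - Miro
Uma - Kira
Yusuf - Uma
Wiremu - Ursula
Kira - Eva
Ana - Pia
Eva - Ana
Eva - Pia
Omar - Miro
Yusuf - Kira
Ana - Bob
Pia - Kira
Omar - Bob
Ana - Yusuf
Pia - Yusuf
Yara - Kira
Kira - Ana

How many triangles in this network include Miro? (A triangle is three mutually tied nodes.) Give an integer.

Miro's neighbors: Omar and Wiremu.
Neighbor pairs that are themselves tied: Miro–Omar–Wiremu. Each forms one triangle with Miro, for 1 in total.

1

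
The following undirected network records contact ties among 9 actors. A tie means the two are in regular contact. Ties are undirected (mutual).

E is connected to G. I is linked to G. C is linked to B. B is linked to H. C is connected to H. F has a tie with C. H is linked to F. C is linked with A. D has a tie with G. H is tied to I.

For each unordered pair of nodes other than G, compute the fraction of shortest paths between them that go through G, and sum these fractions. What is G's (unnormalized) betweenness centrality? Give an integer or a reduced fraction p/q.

Pairs whose geodesics pass through G — I–D: 1; I–E: 1; D–F: 1; D–E: 1; D–A: 1; D–H: 1; D–B: 1; D–C: 1; F–E: 1; E–A: 1; E–H: 1; E–B: 1; E–C: 1.
All other pairs contribute 0.
Summing the contributions gives betweenness(G) = 13.

13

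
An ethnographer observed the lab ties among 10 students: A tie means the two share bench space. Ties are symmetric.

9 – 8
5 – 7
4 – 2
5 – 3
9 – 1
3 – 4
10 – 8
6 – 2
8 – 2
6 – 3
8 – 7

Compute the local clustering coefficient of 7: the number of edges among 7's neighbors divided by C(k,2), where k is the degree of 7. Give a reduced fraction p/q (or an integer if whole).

7's neighbors: 5 and 8 (k = 2).
Possible neighbor pairs: C(2,2) = 1. Edges among them: none → e = 0.
Clustering(7) = 0/1.

0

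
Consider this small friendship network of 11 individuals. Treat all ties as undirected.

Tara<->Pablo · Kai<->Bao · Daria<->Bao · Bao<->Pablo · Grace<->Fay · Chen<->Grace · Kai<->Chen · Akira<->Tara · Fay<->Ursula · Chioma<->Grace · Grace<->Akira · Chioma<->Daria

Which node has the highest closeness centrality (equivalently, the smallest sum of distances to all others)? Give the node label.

Farness (sum of distances to all others) for each node — Akira:22, Bao:24, Chen:22, Chioma:22, Daria:24, Fay:25, Grace:18, Kai:24, Pablo:26, Tara:25, Ursula:34.
The smallest farness is 18, for Grace, so Grace has the highest closeness.

Grace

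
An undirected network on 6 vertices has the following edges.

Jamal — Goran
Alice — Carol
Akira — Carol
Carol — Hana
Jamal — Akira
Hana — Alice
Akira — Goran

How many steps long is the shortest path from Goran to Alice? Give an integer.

3

One shortest route is Goran – Akira – Carol – Alice, which uses 3 edges, and at distance 2 from Goran we only reach {Carol}, which does not include Alice. So d(Goran,Alice) = 3.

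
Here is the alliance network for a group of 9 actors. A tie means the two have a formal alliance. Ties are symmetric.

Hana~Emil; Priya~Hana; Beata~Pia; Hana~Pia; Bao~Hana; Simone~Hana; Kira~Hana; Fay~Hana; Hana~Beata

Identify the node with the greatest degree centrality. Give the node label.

Hana

Degrees — Bao:1, Beata:2, Emil:1, Fay:1, Hana:8, Kira:1, Pia:2, Priya:1, Simone:1.
The maximum is 8, attained only by Hana.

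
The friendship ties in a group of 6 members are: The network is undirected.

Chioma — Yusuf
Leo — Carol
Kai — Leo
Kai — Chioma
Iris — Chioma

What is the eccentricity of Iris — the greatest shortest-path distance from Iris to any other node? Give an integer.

Distances from Iris: Carol:4, Chioma:1, Kai:2, Leo:3, Yusuf:2.
The largest is 4 (to Carol), so the eccentricity of Iris is 4.

4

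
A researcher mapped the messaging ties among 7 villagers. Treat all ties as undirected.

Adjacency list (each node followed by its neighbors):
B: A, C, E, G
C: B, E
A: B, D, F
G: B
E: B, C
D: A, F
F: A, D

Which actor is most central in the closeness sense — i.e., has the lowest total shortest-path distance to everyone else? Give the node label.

Farness (sum of distances to all others) for each node — A:9, B:8, C:12, D:13, E:12, F:13, G:13.
The smallest farness is 8, for B, so B has the highest closeness.

B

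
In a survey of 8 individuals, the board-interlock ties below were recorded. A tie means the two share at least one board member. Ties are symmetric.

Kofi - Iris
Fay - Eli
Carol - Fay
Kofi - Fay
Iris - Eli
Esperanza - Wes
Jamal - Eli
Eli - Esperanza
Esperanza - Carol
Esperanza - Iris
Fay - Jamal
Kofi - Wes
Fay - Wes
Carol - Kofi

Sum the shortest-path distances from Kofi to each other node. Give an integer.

10

Distances from Kofi: Carol:1, Eli:2, Esperanza:2, Fay:1, Iris:1, Jamal:2, Wes:1.
Sum = 1 + 2 + 2 + 1 + 1 + 2 + 1 = 10.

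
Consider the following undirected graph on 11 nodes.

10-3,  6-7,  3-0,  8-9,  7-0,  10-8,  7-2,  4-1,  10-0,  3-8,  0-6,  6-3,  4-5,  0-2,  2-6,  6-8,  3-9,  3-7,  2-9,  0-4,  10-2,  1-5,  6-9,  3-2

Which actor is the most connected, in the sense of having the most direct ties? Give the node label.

3

Degrees — 0:6, 1:2, 2:6, 3:7, 4:3, 5:2, 6:6, 7:4, 8:4, 9:4, 10:4.
The maximum is 7, attained only by 3.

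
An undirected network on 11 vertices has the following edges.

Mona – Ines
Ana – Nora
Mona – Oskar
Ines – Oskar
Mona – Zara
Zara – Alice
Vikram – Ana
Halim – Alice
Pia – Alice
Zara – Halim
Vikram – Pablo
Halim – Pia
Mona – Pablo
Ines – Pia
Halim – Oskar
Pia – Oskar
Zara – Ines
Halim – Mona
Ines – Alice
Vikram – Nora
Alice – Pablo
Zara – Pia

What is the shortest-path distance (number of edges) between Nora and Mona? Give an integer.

3

One shortest route is Nora – Vikram – Pablo – Mona, which uses 3 edges, and at distance 2 from Nora we only reach {Pablo}, which does not include Mona. So d(Nora,Mona) = 3.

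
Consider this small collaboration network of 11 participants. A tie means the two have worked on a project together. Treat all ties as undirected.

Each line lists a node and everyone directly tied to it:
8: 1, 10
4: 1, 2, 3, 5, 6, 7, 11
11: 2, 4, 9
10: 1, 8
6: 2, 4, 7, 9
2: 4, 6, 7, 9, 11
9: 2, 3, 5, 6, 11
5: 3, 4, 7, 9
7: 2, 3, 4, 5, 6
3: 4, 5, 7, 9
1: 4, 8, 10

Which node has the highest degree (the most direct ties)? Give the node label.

Degrees — 1:3, 2:5, 3:4, 4:7, 5:4, 6:4, 7:5, 8:2, 9:5, 10:2, 11:3.
The maximum is 7, attained only by 4.

4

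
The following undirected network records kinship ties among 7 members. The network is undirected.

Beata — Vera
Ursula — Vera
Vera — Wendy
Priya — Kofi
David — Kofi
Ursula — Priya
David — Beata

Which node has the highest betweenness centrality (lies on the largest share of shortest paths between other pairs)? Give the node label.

Unnormalized betweenness of each node: Beata:7/2, David:5/2, Kofi:2, Priya:5/2, Ursula:7/2, Vera:7, Wendy:0.
Vera has the largest value, 7, making it the main broker — the node through which the most shortest paths run.

Vera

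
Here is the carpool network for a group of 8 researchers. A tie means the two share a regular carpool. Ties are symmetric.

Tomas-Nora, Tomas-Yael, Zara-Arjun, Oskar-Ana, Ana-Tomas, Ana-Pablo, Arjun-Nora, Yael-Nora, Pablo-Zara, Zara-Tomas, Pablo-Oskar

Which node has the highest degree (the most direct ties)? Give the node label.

Tomas

Degrees — Ana:3, Arjun:2, Nora:3, Oskar:2, Pablo:3, Tomas:4, Yael:2, Zara:3.
The maximum is 4, attained only by Tomas.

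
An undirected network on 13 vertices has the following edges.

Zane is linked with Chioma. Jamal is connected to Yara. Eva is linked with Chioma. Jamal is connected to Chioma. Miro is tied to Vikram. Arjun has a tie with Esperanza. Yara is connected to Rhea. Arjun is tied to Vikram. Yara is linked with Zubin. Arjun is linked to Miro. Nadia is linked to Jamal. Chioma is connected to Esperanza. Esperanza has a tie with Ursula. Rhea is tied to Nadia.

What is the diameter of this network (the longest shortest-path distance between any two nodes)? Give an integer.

Eccentricity of each node (its greatest distance to any other): Arjun:5, Chioma:3, Esperanza:4, Eva:4, Jamal:4, Miro:6, Nadia:5, Rhea:6, Ursula:5, Vikram:6, Yara:5, Zane:4, Zubin:6.
The maximum eccentricity is 6, realized for instance by the pair Vikram–Rhea via Vikram – Arjun – Esperanza – Chioma – Jamal – Yara – Rhea. So the diameter is 6.

6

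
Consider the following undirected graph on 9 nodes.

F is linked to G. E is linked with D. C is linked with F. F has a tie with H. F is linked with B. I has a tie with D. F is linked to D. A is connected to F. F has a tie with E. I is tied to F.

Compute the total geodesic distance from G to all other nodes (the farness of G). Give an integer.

15

Distances from G: A:2, B:2, C:2, D:2, E:2, F:1, H:2, I:2.
Sum = 2 + 2 + 2 + 2 + 2 + 1 + 2 + 2 = 15.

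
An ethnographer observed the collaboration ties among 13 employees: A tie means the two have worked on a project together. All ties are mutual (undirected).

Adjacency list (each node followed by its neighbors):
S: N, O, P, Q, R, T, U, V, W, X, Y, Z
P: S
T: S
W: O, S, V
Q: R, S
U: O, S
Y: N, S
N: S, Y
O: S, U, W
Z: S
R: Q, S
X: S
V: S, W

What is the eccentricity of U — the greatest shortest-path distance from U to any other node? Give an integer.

Distances from U: N:2, O:1, P:2, Q:2, R:2, S:1, T:2, V:2, W:2, X:2, Y:2, Z:2.
The largest is 2 (to Y, Q, X, T, N, V, W, R, P, and Z), so the eccentricity of U is 2.

2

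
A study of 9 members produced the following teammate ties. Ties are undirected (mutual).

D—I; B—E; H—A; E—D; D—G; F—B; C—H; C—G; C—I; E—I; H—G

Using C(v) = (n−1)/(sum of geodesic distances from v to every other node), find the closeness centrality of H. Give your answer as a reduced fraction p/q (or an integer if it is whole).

Distances from H: A:1, B:4, C:1, D:2, E:3, F:5, G:1, I:2. Sum = 19.
n = 9, so closeness = 8/19.

8/19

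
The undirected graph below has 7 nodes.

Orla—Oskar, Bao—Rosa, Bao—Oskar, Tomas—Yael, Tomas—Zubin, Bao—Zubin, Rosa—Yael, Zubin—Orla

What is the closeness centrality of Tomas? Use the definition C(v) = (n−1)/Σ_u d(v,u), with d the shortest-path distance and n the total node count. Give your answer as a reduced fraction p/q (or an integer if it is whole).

Distances from Tomas: Bao:2, Orla:2, Oskar:3, Rosa:2, Yael:1, Zubin:1. Sum = 11.
n = 7, so closeness = 6/11.

6/11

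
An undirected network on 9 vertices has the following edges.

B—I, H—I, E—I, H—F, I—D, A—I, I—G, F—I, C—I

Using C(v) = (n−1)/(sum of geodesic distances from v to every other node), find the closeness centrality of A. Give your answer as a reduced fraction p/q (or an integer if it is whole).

8/15

Distances from A: B:2, C:2, D:2, E:2, F:2, G:2, H:2, I:1. Sum = 15.
n = 9, so closeness = 8/15.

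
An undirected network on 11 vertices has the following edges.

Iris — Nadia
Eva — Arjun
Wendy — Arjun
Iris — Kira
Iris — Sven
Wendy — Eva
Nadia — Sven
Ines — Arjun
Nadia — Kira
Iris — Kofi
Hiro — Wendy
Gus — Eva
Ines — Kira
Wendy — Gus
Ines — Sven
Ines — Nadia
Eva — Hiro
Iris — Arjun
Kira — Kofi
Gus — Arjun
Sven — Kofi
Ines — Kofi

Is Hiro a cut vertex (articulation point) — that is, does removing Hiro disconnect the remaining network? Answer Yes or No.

Even without Hiro, every remaining node can still reach every other (the residual graph is connected), so Hiro is not a cut vertex.

No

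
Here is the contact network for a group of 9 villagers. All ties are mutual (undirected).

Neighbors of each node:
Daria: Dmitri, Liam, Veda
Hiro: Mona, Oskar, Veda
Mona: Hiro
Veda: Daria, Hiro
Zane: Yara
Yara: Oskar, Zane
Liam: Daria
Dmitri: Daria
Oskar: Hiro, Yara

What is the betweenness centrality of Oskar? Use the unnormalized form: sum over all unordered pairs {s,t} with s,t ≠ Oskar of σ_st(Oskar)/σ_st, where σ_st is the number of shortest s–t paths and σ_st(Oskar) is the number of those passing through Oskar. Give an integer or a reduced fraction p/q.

12

Pairs whose geodesics pass through Oskar — Veda–Yara: 1; Veda–Zane: 1; Dmitri–Yara: 1; Dmitri–Zane: 1; Mona–Yara: 1; Mona–Zane: 1; Liam–Yara: 1; Liam–Zane: 1; Daria–Yara: 1; Daria–Zane: 1; Hiro–Yara: 1; Hiro–Zane: 1.
All other pairs contribute 0.
Summing the contributions gives betweenness(Oskar) = 12.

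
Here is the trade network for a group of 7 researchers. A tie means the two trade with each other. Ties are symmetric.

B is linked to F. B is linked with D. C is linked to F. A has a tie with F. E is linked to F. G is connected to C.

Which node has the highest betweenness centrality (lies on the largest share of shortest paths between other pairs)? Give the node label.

Unnormalized betweenness of each node: A:0, B:5, C:5, D:0, E:0, F:13, G:0.
F has the largest value, 13, making it the main broker — the node through which the most shortest paths run.

F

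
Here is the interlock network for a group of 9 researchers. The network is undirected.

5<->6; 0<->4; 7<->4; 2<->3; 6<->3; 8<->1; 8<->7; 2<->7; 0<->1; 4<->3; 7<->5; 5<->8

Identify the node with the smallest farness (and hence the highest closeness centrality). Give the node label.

Farness (sum of distances to all others) for each node — 0:17, 1:17, 2:16, 3:15, 4:13, 5:14, 6:16, 7:12, 8:14.
The smallest farness is 12, for 7, so 7 has the highest closeness.

7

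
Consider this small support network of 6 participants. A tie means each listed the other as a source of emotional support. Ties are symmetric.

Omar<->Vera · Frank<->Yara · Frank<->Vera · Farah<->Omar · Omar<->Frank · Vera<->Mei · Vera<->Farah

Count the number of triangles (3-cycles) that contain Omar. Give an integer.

2

Omar's neighbors: Farah, Frank, and Vera.
Neighbor pairs that are themselves tied: Omar–Farah–Vera; Omar–Frank–Vera. Each forms one triangle with Omar, for 2 in total.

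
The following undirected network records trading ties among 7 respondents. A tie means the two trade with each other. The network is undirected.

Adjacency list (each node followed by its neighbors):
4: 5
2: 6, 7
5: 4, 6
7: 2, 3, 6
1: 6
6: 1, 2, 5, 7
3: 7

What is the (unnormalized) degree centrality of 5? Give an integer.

2

5 is directly tied to 4 and 6. That is 2 neighbors, so the degree of 5 is 2.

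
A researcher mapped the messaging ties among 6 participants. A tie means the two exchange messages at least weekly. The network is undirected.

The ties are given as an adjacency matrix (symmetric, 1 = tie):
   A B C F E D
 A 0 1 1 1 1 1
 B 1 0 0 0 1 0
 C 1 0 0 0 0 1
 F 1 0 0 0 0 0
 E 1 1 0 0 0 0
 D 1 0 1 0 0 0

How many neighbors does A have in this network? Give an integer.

5

A is directly tied to B, C, D, E, and F. That is 5 neighbors, so the degree of A is 5.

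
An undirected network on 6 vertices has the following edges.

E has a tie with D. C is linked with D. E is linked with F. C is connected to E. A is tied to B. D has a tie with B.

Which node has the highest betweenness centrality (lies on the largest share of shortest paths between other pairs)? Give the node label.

Unnormalized betweenness of each node: A:0, B:4, C:0, D:6, E:4, F:0.
D has the largest value, 6, making it the main broker — the node through which the most shortest paths run.

D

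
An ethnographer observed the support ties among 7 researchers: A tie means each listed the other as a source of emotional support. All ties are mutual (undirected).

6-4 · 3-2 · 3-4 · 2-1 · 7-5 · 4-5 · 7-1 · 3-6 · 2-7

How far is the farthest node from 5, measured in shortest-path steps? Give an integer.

2

Distances from 5: 1:2, 2:2, 3:2, 4:1, 6:2, 7:1.
The largest is 2 (to 1, 2, 6, and 3), so the eccentricity of 5 is 2.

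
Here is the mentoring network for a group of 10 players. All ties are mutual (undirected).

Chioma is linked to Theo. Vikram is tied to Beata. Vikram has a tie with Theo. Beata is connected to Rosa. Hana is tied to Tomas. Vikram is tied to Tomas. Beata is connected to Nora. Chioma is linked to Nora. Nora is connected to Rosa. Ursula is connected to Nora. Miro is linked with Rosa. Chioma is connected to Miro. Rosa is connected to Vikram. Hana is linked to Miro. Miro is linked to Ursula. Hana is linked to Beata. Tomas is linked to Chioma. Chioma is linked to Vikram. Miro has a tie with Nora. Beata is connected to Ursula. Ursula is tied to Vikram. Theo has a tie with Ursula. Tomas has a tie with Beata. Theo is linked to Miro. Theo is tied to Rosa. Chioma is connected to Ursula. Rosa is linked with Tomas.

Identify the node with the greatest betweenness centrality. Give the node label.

Miro

Unnormalized betweenness of each node: Beata:59/20, Chioma:25/12, Hana:7/12, Miro:209/60, Nora:9/10, Rosa:7/3, Theo:13/20, Tomas:107/60, Ursula:19/12, Vikram:33/20.
Miro has the largest value, 209/60, making it the main broker — the node through which the most shortest paths run.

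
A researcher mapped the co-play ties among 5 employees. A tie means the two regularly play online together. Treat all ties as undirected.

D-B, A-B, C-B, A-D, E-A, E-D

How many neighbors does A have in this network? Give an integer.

3

A is directly tied to B, D, and E. That is 3 neighbors, so the degree of A is 3.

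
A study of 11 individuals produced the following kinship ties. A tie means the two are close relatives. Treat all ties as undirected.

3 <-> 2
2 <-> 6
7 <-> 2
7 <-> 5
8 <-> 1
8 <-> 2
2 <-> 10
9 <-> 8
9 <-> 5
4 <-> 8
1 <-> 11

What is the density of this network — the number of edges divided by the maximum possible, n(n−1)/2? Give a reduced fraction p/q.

There are 11 edges and 11 nodes, so the maximum possible is C(11,2) = 55.
Density = 11/55 = 1/5.

1/5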